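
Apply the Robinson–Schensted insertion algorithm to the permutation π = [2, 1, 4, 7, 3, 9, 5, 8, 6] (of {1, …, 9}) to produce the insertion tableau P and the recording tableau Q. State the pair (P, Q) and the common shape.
P = [1, 3, 5, 6] / [2, 4, 7, 8] / [9];  Q = [1, 3, 4, 6] / [2, 5, 7, 8] / [9];  common shape = (4, 4, 1)

Row-insert the values π_1, π_2, … into P one at a time, bumping the leftmost entry strictly greater than the inserted value down to the next row. The recording tableau Q records, in position (i, j), the step at which that cell was added to P.
  Insert 2 (step 1): P = [2];  Q = [1]
  Insert 1 (step 2): P = [1] / [2];  Q = [1] / [2]
  Insert 4 (step 3): P = [1, 4] / [2];  Q = [1, 3] / [2]
  Insert 7 (step 4): P = [1, 4, 7] / [2];  Q = [1, 3, 4] / [2]
  Insert 3 (step 5): P = [1, 3, 7] / [2, 4];  Q = [1, 3, 4] / [2, 5]
  Insert 9 (step 6): P = [1, 3, 7, 9] / [2, 4];  Q = [1, 3, 4, 6] / [2, 5]
  Insert 5 (step 7): P = [1, 3, 5, 9] / [2, 4, 7];  Q = [1, 3, 4, 6] / [2, 5, 7]
  Insert 8 (step 8): P = [1, 3, 5, 8] / [2, 4, 7, 9];  Q = [1, 3, 4, 6] / [2, 5, 7, 8]
  Insert 6 (step 9): P = [1, 3, 5, 6] / [2, 4, 7, 8] / [9];  Q = [1, 3, 4, 6] / [2, 5, 7, 8] / [9]
Final shape: (4, 4, 1).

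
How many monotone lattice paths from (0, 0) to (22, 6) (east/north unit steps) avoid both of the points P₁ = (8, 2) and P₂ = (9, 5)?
Number of paths = 213532

Inclusion–exclusion. Total paths: C(28, 22) = 376740. Through P₁: C(10, 8)·C(18, 14) = 137700. Through P₂: C(14, 9)·C(14, 13) = 28028. Since P₁ is strictly southwest of P₂, a monotone path through both must visit P₁ then P₂; paths through both = C(10, 8)·C(4, 1)·C(14, 13) = 2520. Avoid both = 376740 − 137700 − 28028 + 2520 = 213532.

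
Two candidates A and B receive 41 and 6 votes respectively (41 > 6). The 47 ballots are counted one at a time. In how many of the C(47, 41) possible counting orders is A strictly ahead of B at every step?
Strict-lead orderings = 7996065

Total orderings of the 47 votes with 41 for A: C(47, 41) = 10737573. By the Bertrand ballot formula (Cycle Lemma / reflection principle), the number of orderings in which A is strictly ahead of B throughout is (p − q)/(p + q) · C(p + q, p) = (41 − 6)/(41 + 6) · 10737573 = 7996065.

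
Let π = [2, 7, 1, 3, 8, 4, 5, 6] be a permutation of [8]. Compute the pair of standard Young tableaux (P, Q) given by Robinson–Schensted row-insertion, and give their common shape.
P = [1, 3, 4, 5, 6] / [2, 7, 8];  Q = [1, 2, 5, 7, 8] / [3, 4, 6];  common shape = (5, 3)

Row-insert the values π_1, π_2, … into P one at a time, bumping the leftmost entry strictly greater than the inserted value down to the next row. The recording tableau Q records, in position (i, j), the step at which that cell was added to P.
  Insert 2 (step 1): P = [2];  Q = [1]
  Insert 7 (step 2): P = [2, 7];  Q = [1, 2]
  Insert 1 (step 3): P = [1, 7] / [2];  Q = [1, 2] / [3]
  Insert 3 (step 4): P = [1, 3] / [2, 7];  Q = [1, 2] / [3, 4]
  Insert 8 (step 5): P = [1, 3, 8] / [2, 7];  Q = [1, 2, 5] / [3, 4]
  Insert 4 (step 6): P = [1, 3, 4] / [2, 7, 8];  Q = [1, 2, 5] / [3, 4, 6]
  Insert 5 (step 7): P = [1, 3, 4, 5] / [2, 7, 8];  Q = [1, 2, 5, 7] / [3, 4, 6]
  Insert 6 (step 8): P = [1, 3, 4, 5, 6] / [2, 7, 8];  Q = [1, 2, 5, 7, 8] / [3, 4, 6]
Final shape: (5, 3).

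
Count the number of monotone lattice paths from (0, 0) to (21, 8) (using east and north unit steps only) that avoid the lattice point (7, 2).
Number of paths = 2896785

Total paths from (0, 0) to (21, 8): C(29, 21) = 4292145. Paths through (7, 2): (paths (0, 0) → (7, 2)) × (paths (7, 2) → (21, 8)) = C(9, 7) · C(20, 14) = 36 · 38760 = 1395360. Avoidance count = 4292145 − 1395360 = 2896785.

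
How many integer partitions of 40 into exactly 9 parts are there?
p(40, 9 parts) = 3589

Partitions of n into exactly k parts are in bijection with partitions of n − k into at most k parts (subtract 1 from each part). So p(40, exactly 9) = p(31, parts ≤ 9). Computing via the recurrence p(m, j) = p(m, j−1) + p(m−j, j) gives 3589.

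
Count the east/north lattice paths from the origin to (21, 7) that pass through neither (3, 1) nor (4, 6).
Number of paths = 642308

Inclusion–exclusion. Total paths: C(28, 21) = 1184040. Through P₁: C(4, 3)·C(24, 18) = 538384. Through P₂: C(10, 4)·C(18, 17) = 3780. Since P₁ is strictly southwest of P₂, a monotone path through both must visit P₁ then P₂; paths through both = C(4, 3)·C(6, 1)·C(18, 17) = 432. Avoid both = 1184040 − 538384 − 3780 + 432 = 642308.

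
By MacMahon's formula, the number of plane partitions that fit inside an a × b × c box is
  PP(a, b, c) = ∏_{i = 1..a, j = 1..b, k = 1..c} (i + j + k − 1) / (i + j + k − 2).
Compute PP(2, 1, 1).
PP(2, 1, 1) = 3

Evaluate the triple product over i = 1..2, j = 1..1, k = 1..1. The factors are (2/1) · (3/2). The numerators and denominators telescope so the product is an integer; carrying out the multiplication exactly gives PP(2, 1, 1) = 3.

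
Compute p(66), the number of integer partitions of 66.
p(66) = 2323520

Compute p(n) via the recurrence p(n, m) = p(n, m−1) + p(n−m, m), where p(n, m) counts partitions of n with all parts ≤ m and p(n) = p(n, n). The base cases are p(0, m) = 1 and p(n, 0) = 0 for n > 0. Filling the table yields p(66) = 2323520. (Euler's pentagonal recurrence is an alternative.)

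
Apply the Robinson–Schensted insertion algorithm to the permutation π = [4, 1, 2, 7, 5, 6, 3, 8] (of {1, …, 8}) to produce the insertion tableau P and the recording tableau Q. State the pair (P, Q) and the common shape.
P = [1, 2, 3, 6, 8] / [4, 5] / [7];  Q = [1, 3, 4, 6, 8] / [2, 5] / [7];  common shape = (5, 2, 1)

Row-insert the values π_1, π_2, … into P one at a time, bumping the leftmost entry strictly greater than the inserted value down to the next row. The recording tableau Q records, in position (i, j), the step at which that cell was added to P.
  Insert 4 (step 1): P = [4];  Q = [1]
  Insert 1 (step 2): P = [1] / [4];  Q = [1] / [2]
  Insert 2 (step 3): P = [1, 2] / [4];  Q = [1, 3] / [2]
  Insert 7 (step 4): P = [1, 2, 7] / [4];  Q = [1, 3, 4] / [2]
  Insert 5 (step 5): P = [1, 2, 5] / [4, 7];  Q = [1, 3, 4] / [2, 5]
  Insert 6 (step 6): P = [1, 2, 5, 6] / [4, 7];  Q = [1, 3, 4, 6] / [2, 5]
  Insert 3 (step 7): P = [1, 2, 3, 6] / [4, 5] / [7];  Q = [1, 3, 4, 6] / [2, 5] / [7]
  Insert 8 (step 8): P = [1, 2, 3, 6, 8] / [4, 5] / [7];  Q = [1, 3, 4, 6, 8] / [2, 5] / [7]
Final shape: (5, 2, 1).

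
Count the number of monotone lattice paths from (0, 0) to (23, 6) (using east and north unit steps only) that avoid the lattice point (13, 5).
Number of paths = 380772

Total paths from (0, 0) to (23, 6): C(29, 23) = 475020. Paths through (13, 5): (paths (0, 0) → (13, 5)) × (paths (13, 5) → (23, 6)) = C(18, 13) · C(11, 10) = 8568 · 11 = 94248. Avoidance count = 475020 − 94248 = 380772.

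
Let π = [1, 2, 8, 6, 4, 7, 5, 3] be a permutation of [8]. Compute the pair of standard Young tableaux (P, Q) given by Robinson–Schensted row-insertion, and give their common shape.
P = [1, 2, 3, 5] / [4, 7] / [6] / [8];  Q = [1, 2, 3, 6] / [4, 7] / [5] / [8];  common shape = (4, 2, 1, 1)

Row-insert the values π_1, π_2, … into P one at a time, bumping the leftmost entry strictly greater than the inserted value down to the next row. The recording tableau Q records, in position (i, j), the step at which that cell was added to P.
  Insert 1 (step 1): P = [1];  Q = [1]
  Insert 2 (step 2): P = [1, 2];  Q = [1, 2]
  Insert 8 (step 3): P = [1, 2, 8];  Q = [1, 2, 3]
  Insert 6 (step 4): P = [1, 2, 6] / [8];  Q = [1, 2, 3] / [4]
  Insert 4 (step 5): P = [1, 2, 4] / [6] / [8];  Q = [1, 2, 3] / [4] / [5]
  Insert 7 (step 6): P = [1, 2, 4, 7] / [6] / [8];  Q = [1, 2, 3, 6] / [4] / [5]
  Insert 5 (step 7): P = [1, 2, 4, 5] / [6, 7] / [8];  Q = [1, 2, 3, 6] / [4, 7] / [5]
  Insert 3 (step 8): P = [1, 2, 3, 5] / [4, 7] / [6] / [8];  Q = [1, 2, 3, 6] / [4, 7] / [5] / [8]
Final shape: (4, 2, 1, 1).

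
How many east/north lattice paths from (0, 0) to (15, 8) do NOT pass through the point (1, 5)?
Number of paths = 486234

Total paths from (0, 0) to (15, 8): C(23, 15) = 490314. Paths through (1, 5): (paths (0, 0) → (1, 5)) × (paths (1, 5) → (15, 8)) = C(6, 1) · C(17, 14) = 6 · 680 = 4080. Avoidance count = 490314 − 4080 = 486234.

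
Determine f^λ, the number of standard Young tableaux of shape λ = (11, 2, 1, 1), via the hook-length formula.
# SYT of shape (11, 2, 1, 1) = 2925

Hook-length formula: f^λ = n! / Π hook(c), product over all cells c of the Young diagram. For λ = (11, 2, 1, 1), n = 15 boxes. Hook lengths by row (left-to-right, top-to-bottom): [14, 11, 9, 8, 7, 6, 5, 4, 3, 2, 1]; [4, 1]; [2]; [1]. Product of hooks = 447068160. So f^λ = 15! / 447068160 = 1307674368000 / 447068160 = 2925.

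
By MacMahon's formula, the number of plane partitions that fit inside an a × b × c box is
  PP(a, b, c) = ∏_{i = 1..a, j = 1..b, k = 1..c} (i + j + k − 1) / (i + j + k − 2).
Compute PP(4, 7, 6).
PP(4, 7, 6) = 12544848030

Evaluate the triple product over i = 1..4, j = 1..7, k = 1..6. The factors are (2/1) · (3/2) · (4/3) · (5/4) · (6/5) · (7/6) · (3/2) · (4/3) · … (168 factors total). The numerators and denominators telescope so the product is an integer; carrying out the multiplication exactly gives PP(4, 7, 6) = 12544848030.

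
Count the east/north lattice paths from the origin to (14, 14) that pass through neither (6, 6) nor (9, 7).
Number of paths = 22091472

Inclusion–exclusion. Total paths: C(28, 14) = 40116600. Through P₁: C(12, 6)·C(16, 8) = 11891880. Through P₂: C(16, 9)·C(12, 5) = 9060480. Since P₁ is strictly southwest of P₂, a monotone path through both must visit P₁ then P₂; paths through both = C(12, 6)·C(4, 3)·C(12, 5) = 2927232. Avoid both = 40116600 − 11891880 − 9060480 + 2927232 = 22091472.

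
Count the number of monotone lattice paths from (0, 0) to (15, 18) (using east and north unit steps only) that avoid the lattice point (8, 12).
Number of paths = 820993800

Total paths from (0, 0) to (15, 18): C(33, 15) = 1037158320. Paths through (8, 12): (paths (0, 0) → (8, 12)) × (paths (8, 12) → (15, 18)) = C(20, 8) · C(13, 7) = 125970 · 1716 = 216164520. Avoidance count = 1037158320 − 216164520 = 820993800.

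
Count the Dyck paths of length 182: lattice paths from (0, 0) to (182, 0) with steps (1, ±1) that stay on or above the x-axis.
C_91 = 3935312233584004685417853572763349509774031680023800

These Dyck paths are counted by the Catalan number C_n = (1/(n + 1)) · C(2n, n). For n = 91: C_91 = (1/92) · C(182, 91) = 362048725489728431058442528694228154899210914562189600/92 = 3935312233584004685417853572763349509774031680023800.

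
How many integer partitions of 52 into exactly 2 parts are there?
p(52, 2 parts) = 26

Partitions of n into exactly k parts are in bijection with partitions of n − k into at most k parts (subtract 1 from each part). So p(52, exactly 2) = p(50, parts ≤ 2). Computing via the recurrence p(m, j) = p(m, j−1) + p(m−j, j) gives 26.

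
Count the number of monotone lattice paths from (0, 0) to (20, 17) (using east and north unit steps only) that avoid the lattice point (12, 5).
Number of paths = 15125866350

Total paths from (0, 0) to (20, 17): C(37, 20) = 15905368710. Paths through (12, 5): (paths (0, 0) → (12, 5)) × (paths (12, 5) → (20, 17)) = C(17, 12) · C(20, 8) = 6188 · 125970 = 779502360. Avoidance count = 15905368710 − 779502360 = 15125866350.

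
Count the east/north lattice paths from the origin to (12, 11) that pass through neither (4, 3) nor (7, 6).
Number of paths = 645596

Inclusion–exclusion. Total paths: C(23, 12) = 1352078. Through P₁: C(7, 4)·C(16, 8) = 450450. Through P₂: C(13, 7)·C(10, 5) = 432432. Since P₁ is strictly southwest of P₂, a monotone path through both must visit P₁ then P₂; paths through both = C(7, 4)·C(6, 3)·C(10, 5) = 176400. Avoid both = 1352078 − 450450 − 432432 + 176400 = 645596.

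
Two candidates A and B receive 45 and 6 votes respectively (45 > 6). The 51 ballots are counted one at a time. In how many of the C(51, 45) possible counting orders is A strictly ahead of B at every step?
Strict-lead orderings = 13771940

Total orderings of the 51 votes with 45 for A: C(51, 45) = 18009460. By the Bertrand ballot formula (Cycle Lemma / reflection principle), the number of orderings in which A is strictly ahead of B throughout is (p − q)/(p + q) · C(p + q, p) = (45 − 6)/(45 + 6) · 18009460 = 13771940.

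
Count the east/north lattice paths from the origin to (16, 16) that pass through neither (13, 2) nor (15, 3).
Number of paths = 601001976

Inclusion–exclusion. Total paths: C(32, 16) = 601080390. Through P₁: C(15, 13)·C(17, 3) = 71400. Through P₂: C(18, 15)·C(14, 1) = 11424. Since P₁ is strictly southwest of P₂, a monotone path through both must visit P₁ then P₂; paths through both = C(15, 13)·C(3, 2)·C(14, 1) = 4410. Avoid both = 601080390 − 71400 − 11424 + 4410 = 601001976.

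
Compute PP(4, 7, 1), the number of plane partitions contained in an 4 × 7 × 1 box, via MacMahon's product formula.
PP(4, 7, 1) = 330

Evaluate the triple product over i = 1..4, j = 1..7, k = 1..1. The factors are (2/1) · (3/2) · (4/3) · (5/4) · (6/5) · (7/6) · (8/7) · (3/2) · … (28 factors total). The numerators and denominators telescope so the product is an integer; carrying out the multiplication exactly gives PP(4, 7, 1) = 330.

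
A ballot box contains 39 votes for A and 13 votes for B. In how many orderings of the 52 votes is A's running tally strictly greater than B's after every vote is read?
Strict-lead orderings = 317506779800

Total orderings of the 52 votes with 39 for A: C(52, 39) = 635013559600. By the Bertrand ballot formula (Cycle Lemma / reflection principle), the number of orderings in which A is strictly ahead of B throughout is (p − q)/(p + q) · C(p + q, p) = (39 − 13)/(39 + 13) · 635013559600 = 317506779800.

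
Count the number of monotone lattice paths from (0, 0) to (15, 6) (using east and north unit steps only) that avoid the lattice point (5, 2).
Number of paths = 33243

Total paths from (0, 0) to (15, 6): C(21, 15) = 54264. Paths through (5, 2): (paths (0, 0) → (5, 2)) × (paths (5, 2) → (15, 6)) = C(7, 5) · C(14, 10) = 21 · 1001 = 21021. Avoidance count = 54264 − 21021 = 33243.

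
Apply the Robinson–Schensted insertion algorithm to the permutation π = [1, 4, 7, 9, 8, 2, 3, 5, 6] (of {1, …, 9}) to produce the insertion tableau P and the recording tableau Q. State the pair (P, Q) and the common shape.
P = [1, 2, 3, 5, 6] / [4, 7, 8] / [9];  Q = [1, 2, 3, 4, 9] / [5, 7, 8] / [6];  common shape = (5, 3, 1)

Row-insert the values π_1, π_2, … into P one at a time, bumping the leftmost entry strictly greater than the inserted value down to the next row. The recording tableau Q records, in position (i, j), the step at which that cell was added to P.
  Insert 1 (step 1): P = [1];  Q = [1]
  Insert 4 (step 2): P = [1, 4];  Q = [1, 2]
  Insert 7 (step 3): P = [1, 4, 7];  Q = [1, 2, 3]
  Insert 9 (step 4): P = [1, 4, 7, 9];  Q = [1, 2, 3, 4]
  Insert 8 (step 5): P = [1, 4, 7, 8] / [9];  Q = [1, 2, 3, 4] / [5]
  Insert 2 (step 6): P = [1, 2, 7, 8] / [4] / [9];  Q = [1, 2, 3, 4] / [5] / [6]
  Insert 3 (step 7): P = [1, 2, 3, 8] / [4, 7] / [9];  Q = [1, 2, 3, 4] / [5, 7] / [6]
  Insert 5 (step 8): P = [1, 2, 3, 5] / [4, 7, 8] / [9];  Q = [1, 2, 3, 4] / [5, 7, 8] / [6]
  Insert 6 (step 9): P = [1, 2, 3, 5, 6] / [4, 7, 8] / [9];  Q = [1, 2, 3, 4, 9] / [5, 7, 8] / [6]
Final shape: (5, 3, 1).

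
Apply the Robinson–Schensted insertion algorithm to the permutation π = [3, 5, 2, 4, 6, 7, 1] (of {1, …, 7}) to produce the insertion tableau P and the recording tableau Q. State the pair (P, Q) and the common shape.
P = [1, 4, 6, 7] / [2, 5] / [3];  Q = [1, 2, 5, 6] / [3, 4] / [7];  common shape = (4, 2, 1)

Row-insert the values π_1, π_2, … into P one at a time, bumping the leftmost entry strictly greater than the inserted value down to the next row. The recording tableau Q records, in position (i, j), the step at which that cell was added to P.
  Insert 3 (step 1): P = [3];  Q = [1]
  Insert 5 (step 2): P = [3, 5];  Q = [1, 2]
  Insert 2 (step 3): P = [2, 5] / [3];  Q = [1, 2] / [3]
  Insert 4 (step 4): P = [2, 4] / [3, 5];  Q = [1, 2] / [3, 4]
  Insert 6 (step 5): P = [2, 4, 6] / [3, 5];  Q = [1, 2, 5] / [3, 4]
  Insert 7 (step 6): P = [2, 4, 6, 7] / [3, 5];  Q = [1, 2, 5, 6] / [3, 4]
  Insert 1 (step 7): P = [1, 4, 6, 7] / [2, 5] / [3];  Q = [1, 2, 5, 6] / [3, 4] / [7]
Final shape: (4, 2, 1).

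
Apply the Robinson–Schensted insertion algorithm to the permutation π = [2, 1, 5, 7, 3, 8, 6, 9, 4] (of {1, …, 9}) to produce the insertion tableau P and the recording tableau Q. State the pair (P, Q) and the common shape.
P = [1, 3, 4, 8, 9] / [2, 5, 6] / [7];  Q = [1, 3, 4, 6, 8] / [2, 5, 7] / [9];  common shape = (5, 3, 1)

Row-insert the values π_1, π_2, … into P one at a time, bumping the leftmost entry strictly greater than the inserted value down to the next row. The recording tableau Q records, in position (i, j), the step at which that cell was added to P.
  Insert 2 (step 1): P = [2];  Q = [1]
  Insert 1 (step 2): P = [1] / [2];  Q = [1] / [2]
  Insert 5 (step 3): P = [1, 5] / [2];  Q = [1, 3] / [2]
  Insert 7 (step 4): P = [1, 5, 7] / [2];  Q = [1, 3, 4] / [2]
  Insert 3 (step 5): P = [1, 3, 7] / [2, 5];  Q = [1, 3, 4] / [2, 5]
  Insert 8 (step 6): P = [1, 3, 7, 8] / [2, 5];  Q = [1, 3, 4, 6] / [2, 5]
  Insert 6 (step 7): P = [1, 3, 6, 8] / [2, 5, 7];  Q = [1, 3, 4, 6] / [2, 5, 7]
  Insert 9 (step 8): P = [1, 3, 6, 8, 9] / [2, 5, 7];  Q = [1, 3, 4, 6, 8] / [2, 5, 7]
  Insert 4 (step 9): P = [1, 3, 4, 8, 9] / [2, 5, 6] / [7];  Q = [1, 3, 4, 6, 8] / [2, 5, 7] / [9]
Final shape: (5, 3, 1).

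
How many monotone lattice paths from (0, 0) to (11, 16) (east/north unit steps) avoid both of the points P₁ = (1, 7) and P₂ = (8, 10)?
Number of paths = 8703839

Inclusion–exclusion. Total paths: C(27, 11) = 13037895. Through P₁: C(8, 1)·C(19, 10) = 739024. Through P₂: C(18, 8)·C(9, 3) = 3675672. Since P₁ is strictly southwest of P₂, a monotone path through both must visit P₁ then P₂; paths through both = C(8, 1)·C(10, 7)·C(9, 3) = 80640. Avoid both = 13037895 − 739024 − 3675672 + 80640 = 8703839.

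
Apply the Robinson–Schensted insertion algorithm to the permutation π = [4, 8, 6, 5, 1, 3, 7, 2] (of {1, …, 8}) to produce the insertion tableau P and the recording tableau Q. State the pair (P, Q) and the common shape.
P = [1, 2, 7] / [3, 5] / [4] / [6] / [8];  Q = [1, 2, 7] / [3, 6] / [4] / [5] / [8];  common shape = (3, 2, 1, 1, 1)

Row-insert the values π_1, π_2, … into P one at a time, bumping the leftmost entry strictly greater than the inserted value down to the next row. The recording tableau Q records, in position (i, j), the step at which that cell was added to P.
  Insert 4 (step 1): P = [4];  Q = [1]
  Insert 8 (step 2): P = [4, 8];  Q = [1, 2]
  Insert 6 (step 3): P = [4, 6] / [8];  Q = [1, 2] / [3]
  Insert 5 (step 4): P = [4, 5] / [6] / [8];  Q = [1, 2] / [3] / [4]
  Insert 1 (step 5): P = [1, 5] / [4] / [6] / [8];  Q = [1, 2] / [3] / [4] / [5]
  Insert 3 (step 6): P = [1, 3] / [4, 5] / [6] / [8];  Q = [1, 2] / [3, 6] / [4] / [5]
  Insert 7 (step 7): P = [1, 3, 7] / [4, 5] / [6] / [8];  Q = [1, 2, 7] / [3, 6] / [4] / [5]
  Insert 2 (step 8): P = [1, 2, 7] / [3, 5] / [4] / [6] / [8];  Q = [1, 2, 7] / [3, 6] / [4] / [5] / [8]
Final shape: (3, 2, 1, 1, 1).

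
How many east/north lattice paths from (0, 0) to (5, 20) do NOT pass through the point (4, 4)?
Number of paths = 51940

Total paths from (0, 0) to (5, 20): C(25, 5) = 53130. Paths through (4, 4): (paths (0, 0) → (4, 4)) × (paths (4, 4) → (5, 20)) = C(8, 4) · C(17, 1) = 70 · 17 = 1190. Avoidance count = 53130 − 1190 = 51940.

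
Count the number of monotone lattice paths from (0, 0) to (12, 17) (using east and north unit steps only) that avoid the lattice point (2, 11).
Number of paths = 51271311

Total paths from (0, 0) to (12, 17): C(29, 12) = 51895935. Paths through (2, 11): (paths (0, 0) → (2, 11)) × (paths (2, 11) → (12, 17)) = C(13, 2) · C(16, 10) = 78 · 8008 = 624624. Avoidance count = 51895935 − 624624 = 51271311.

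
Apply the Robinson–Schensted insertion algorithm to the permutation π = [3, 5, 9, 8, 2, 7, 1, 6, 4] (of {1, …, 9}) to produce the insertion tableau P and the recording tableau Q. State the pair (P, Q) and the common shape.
P = [1, 4, 6] / [2, 5] / [3, 7] / [8] / [9];  Q = [1, 2, 3] / [4, 6] / [5, 8] / [7] / [9];  common shape = (3, 2, 2, 1, 1)

Row-insert the values π_1, π_2, … into P one at a time, bumping the leftmost entry strictly greater than the inserted value down to the next row. The recording tableau Q records, in position (i, j), the step at which that cell was added to P.
  Insert 3 (step 1): P = [3];  Q = [1]
  Insert 5 (step 2): P = [3, 5];  Q = [1, 2]
  Insert 9 (step 3): P = [3, 5, 9];  Q = [1, 2, 3]
  Insert 8 (step 4): P = [3, 5, 8] / [9];  Q = [1, 2, 3] / [4]
  Insert 2 (step 5): P = [2, 5, 8] / [3] / [9];  Q = [1, 2, 3] / [4] / [5]
  Insert 7 (step 6): P = [2, 5, 7] / [3, 8] / [9];  Q = [1, 2, 3] / [4, 6] / [5]
  Insert 1 (step 7): P = [1, 5, 7] / [2, 8] / [3] / [9];  Q = [1, 2, 3] / [4, 6] / [5] / [7]
  Insert 6 (step 8): P = [1, 5, 6] / [2, 7] / [3, 8] / [9];  Q = [1, 2, 3] / [4, 6] / [5, 8] / [7]
  Insert 4 (step 9): P = [1, 4, 6] / [2, 5] / [3, 7] / [8] / [9];  Q = [1, 2, 3] / [4, 6] / [5, 8] / [7] / [9]
Final shape: (3, 2, 2, 1, 1).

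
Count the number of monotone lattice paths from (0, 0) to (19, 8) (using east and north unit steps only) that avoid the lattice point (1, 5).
Number of paths = 2212095

Total paths from (0, 0) to (19, 8): C(27, 19) = 2220075. Paths through (1, 5): (paths (0, 0) → (1, 5)) × (paths (1, 5) → (19, 8)) = C(6, 1) · C(21, 18) = 6 · 1330 = 7980. Avoidance count = 2220075 − 7980 = 2212095.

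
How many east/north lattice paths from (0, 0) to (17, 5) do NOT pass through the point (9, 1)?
Number of paths = 21384

Total paths from (0, 0) to (17, 5): C(22, 17) = 26334. Paths through (9, 1): (paths (0, 0) → (9, 1)) × (paths (9, 1) → (17, 5)) = C(10, 9) · C(12, 8) = 10 · 495 = 4950. Avoidance count = 26334 − 4950 = 21384.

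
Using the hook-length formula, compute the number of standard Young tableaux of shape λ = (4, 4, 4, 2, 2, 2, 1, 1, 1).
# SYT of shape (4, 4, 4, 2, 2, 2, 1, 1, 1) = 105814800

Hook-length formula: f^λ = n! / Π hook(c), product over all cells c of the Young diagram. For λ = (4, 4, 4, 2, 2, 2, 1, 1, 1), n = 21 boxes. Hook lengths by row (left-to-right, top-to-bottom): [12, 8, 4, 3]; [11, 7, 3, 2]; [10, 6, 2, 1]; [7, 3]; [6, 2]; [5, 1]; [3]; [2]; [1]. Product of hooks = 482833612800. So f^λ = 21! / 482833612800 = 51090942171709440000 / 482833612800 = 105814800.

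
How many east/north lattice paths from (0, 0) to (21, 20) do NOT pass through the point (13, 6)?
Number of paths = 260452937580

Total paths from (0, 0) to (21, 20): C(41, 21) = 269128937220. Paths through (13, 6): (paths (0, 0) → (13, 6)) × (paths (13, 6) → (21, 20)) = C(19, 13) · C(22, 8) = 27132 · 319770 = 8675999640. Avoidance count = 269128937220 − 8675999640 = 260452937580.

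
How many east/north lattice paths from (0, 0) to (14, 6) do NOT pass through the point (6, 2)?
Number of paths = 24900

Total paths from (0, 0) to (14, 6): C(20, 14) = 38760. Paths through (6, 2): (paths (0, 0) → (6, 2)) × (paths (6, 2) → (14, 6)) = C(8, 6) · C(12, 8) = 28 · 495 = 13860. Avoidance count = 38760 − 13860 = 24900.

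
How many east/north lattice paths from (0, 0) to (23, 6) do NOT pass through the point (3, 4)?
Number of paths = 466935

Total paths from (0, 0) to (23, 6): C(29, 23) = 475020. Paths through (3, 4): (paths (0, 0) → (3, 4)) × (paths (3, 4) → (23, 6)) = C(7, 3) · C(22, 20) = 35 · 231 = 8085. Avoidance count = 475020 − 8085 = 466935.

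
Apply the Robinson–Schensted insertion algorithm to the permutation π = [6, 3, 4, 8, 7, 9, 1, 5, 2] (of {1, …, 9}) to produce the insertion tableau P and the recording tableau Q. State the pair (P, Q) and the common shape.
P = [1, 2, 5, 9] / [3, 4] / [6, 7] / [8];  Q = [1, 3, 4, 6] / [2, 5] / [7, 8] / [9];  common shape = (4, 2, 2, 1)

Row-insert the values π_1, π_2, … into P one at a time, bumping the leftmost entry strictly greater than the inserted value down to the next row. The recording tableau Q records, in position (i, j), the step at which that cell was added to P.
  Insert 6 (step 1): P = [6];  Q = [1]
  Insert 3 (step 2): P = [3] / [6];  Q = [1] / [2]
  Insert 4 (step 3): P = [3, 4] / [6];  Q = [1, 3] / [2]
  Insert 8 (step 4): P = [3, 4, 8] / [6];  Q = [1, 3, 4] / [2]
  Insert 7 (step 5): P = [3, 4, 7] / [6, 8];  Q = [1, 3, 4] / [2, 5]
  Insert 9 (step 6): P = [3, 4, 7, 9] / [6, 8];  Q = [1, 3, 4, 6] / [2, 5]
  Insert 1 (step 7): P = [1, 4, 7, 9] / [3, 8] / [6];  Q = [1, 3, 4, 6] / [2, 5] / [7]
  Insert 5 (step 8): P = [1, 4, 5, 9] / [3, 7] / [6, 8];  Q = [1, 3, 4, 6] / [2, 5] / [7, 8]
  Insert 2 (step 9): P = [1, 2, 5, 9] / [3, 4] / [6, 7] / [8];  Q = [1, 3, 4, 6] / [2, 5] / [7, 8] / [9]
Final shape: (4, 2, 2, 1).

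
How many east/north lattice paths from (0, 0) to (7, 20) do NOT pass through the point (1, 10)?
Number of paths = 799942

Total paths from (0, 0) to (7, 20): C(27, 7) = 888030. Paths through (1, 10): (paths (0, 0) → (1, 10)) × (paths (1, 10) → (7, 20)) = C(11, 1) · C(16, 6) = 11 · 8008 = 88088. Avoidance count = 888030 − 88088 = 799942.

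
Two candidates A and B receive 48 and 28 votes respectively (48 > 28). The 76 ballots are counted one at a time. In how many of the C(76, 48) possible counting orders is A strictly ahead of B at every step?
Strict-lead orderings = 131096805551297099500

Total orderings of the 76 votes with 48 for A: C(76, 48) = 498167861094928978100. By the Bertrand ballot formula (Cycle Lemma / reflection principle), the number of orderings in which A is strictly ahead of B throughout is (p − q)/(p + q) · C(p + q, p) = (48 − 28)/(48 + 28) · 498167861094928978100 = 131096805551297099500.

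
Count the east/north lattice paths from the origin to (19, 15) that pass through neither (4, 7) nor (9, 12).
Number of paths = 1633883680

Inclusion–exclusion. Total paths: C(34, 19) = 1855967520. Through P₁: C(11, 4)·C(23, 15) = 161803620. Through P₂: C(21, 9)·C(13, 10) = 84063980. Since P₁ is strictly southwest of P₂, a monotone path through both must visit P₁ then P₂; paths through both = C(11, 4)·C(10, 5)·C(13, 10) = 23783760. Avoid both = 1855967520 − 161803620 − 84063980 + 23783760 = 1633883680.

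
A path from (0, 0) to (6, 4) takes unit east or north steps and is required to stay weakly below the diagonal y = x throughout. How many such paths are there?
Number of paths = 90

By the reflection principle (André's argument), the number of monotone paths to (6, 4) with n ≤ m that never go above y = x is C(10, 6) − C(10, 7) = 210 − 120 = 90.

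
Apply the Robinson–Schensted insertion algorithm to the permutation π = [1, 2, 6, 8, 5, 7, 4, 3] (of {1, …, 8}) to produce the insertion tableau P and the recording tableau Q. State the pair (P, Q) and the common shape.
P = [1, 2, 3, 7] / [4, 8] / [5] / [6];  Q = [1, 2, 3, 4] / [5, 6] / [7] / [8];  common shape = (4, 2, 1, 1)

Row-insert the values π_1, π_2, … into P one at a time, bumping the leftmost entry strictly greater than the inserted value down to the next row. The recording tableau Q records, in position (i, j), the step at which that cell was added to P.
  Insert 1 (step 1): P = [1];  Q = [1]
  Insert 2 (step 2): P = [1, 2];  Q = [1, 2]
  Insert 6 (step 3): P = [1, 2, 6];  Q = [1, 2, 3]
  Insert 8 (step 4): P = [1, 2, 6, 8];  Q = [1, 2, 3, 4]
  Insert 5 (step 5): P = [1, 2, 5, 8] / [6];  Q = [1, 2, 3, 4] / [5]
  Insert 7 (step 6): P = [1, 2, 5, 7] / [6, 8];  Q = [1, 2, 3, 4] / [5, 6]
  Insert 4 (step 7): P = [1, 2, 4, 7] / [5, 8] / [6];  Q = [1, 2, 3, 4] / [5, 6] / [7]
  Insert 3 (step 8): P = [1, 2, 3, 7] / [4, 8] / [5] / [6];  Q = [1, 2, 3, 4] / [5, 6] / [7] / [8]
Final shape: (4, 2, 1, 1).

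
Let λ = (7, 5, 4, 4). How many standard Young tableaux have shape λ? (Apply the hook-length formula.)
# SYT of shape (7, 5, 4, 4) = 24942060

Hook-length formula: f^λ = n! / Π hook(c), product over all cells c of the Young diagram. For λ = (7, 5, 4, 4), n = 20 boxes. Hook lengths by row (left-to-right, top-to-bottom): [10, 9, 8, 7, 4, 2, 1]; [7, 6, 5, 4, 1]; [5, 4, 3, 2]; [4, 3, 2, 1]. Product of hooks = 97542144000. So f^λ = 20! / 97542144000 = 2432902008176640000 / 97542144000 = 24942060.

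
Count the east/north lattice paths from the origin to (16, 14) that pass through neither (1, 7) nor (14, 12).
Number of paths = 86523387

Inclusion–exclusion. Total paths: C(30, 16) = 145422675. Through P₁: C(8, 1)·C(22, 15) = 1364352. Through P₂: C(26, 14)·C(4, 2) = 57946200. Since P₁ is strictly southwest of P₂, a monotone path through both must visit P₁ then P₂; paths through both = C(8, 1)·C(18, 13)·C(4, 2) = 411264. Avoid both = 145422675 − 1364352 − 57946200 + 411264 = 86523387.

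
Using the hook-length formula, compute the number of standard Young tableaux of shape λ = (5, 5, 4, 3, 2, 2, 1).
# SYT of shape (5, 5, 4, 3, 2, 2, 1) = 2376424050

Hook-length formula: f^λ = n! / Π hook(c), product over all cells c of the Young diagram. For λ = (5, 5, 4, 3, 2, 2, 1), n = 22 boxes. Hook lengths by row (left-to-right, top-to-bottom): [11, 9, 6, 4, 2]; [10, 8, 5, 3, 1]; [8, 6, 3, 1]; [6, 4, 1]; [4, 2]; [3, 1]; [1]. Product of hooks = 472979865600. So f^λ = 22! / 472979865600 = 1124000727777607680000 / 472979865600 = 2376424050.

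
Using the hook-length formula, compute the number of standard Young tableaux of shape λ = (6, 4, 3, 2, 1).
# SYT of shape (6, 4, 3, 2, 1) = 1153152

Hook-length formula: f^λ = n! / Π hook(c), product over all cells c of the Young diagram. For λ = (6, 4, 3, 2, 1), n = 16 boxes. Hook lengths by row (left-to-right, top-to-bottom): [10, 8, 6, 4, 2, 1]; [7, 5, 3, 1]; [5, 3, 1]; [3, 1]; [1]. Product of hooks = 18144000. So f^λ = 16! / 18144000 = 20922789888000 / 18144000 = 1153152.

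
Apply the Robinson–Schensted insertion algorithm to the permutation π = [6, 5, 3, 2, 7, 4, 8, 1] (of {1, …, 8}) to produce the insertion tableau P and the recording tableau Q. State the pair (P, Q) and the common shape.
P = [1, 4, 8] / [2, 7] / [3] / [5] / [6];  Q = [1, 5, 7] / [2, 6] / [3] / [4] / [8];  common shape = (3, 2, 1, 1, 1)

Row-insert the values π_1, π_2, … into P one at a time, bumping the leftmost entry strictly greater than the inserted value down to the next row. The recording tableau Q records, in position (i, j), the step at which that cell was added to P.
  Insert 6 (step 1): P = [6];  Q = [1]
  Insert 5 (step 2): P = [5] / [6];  Q = [1] / [2]
  Insert 3 (step 3): P = [3] / [5] / [6];  Q = [1] / [2] / [3]
  Insert 2 (step 4): P = [2] / [3] / [5] / [6];  Q = [1] / [2] / [3] / [4]
  Insert 7 (step 5): P = [2, 7] / [3] / [5] / [6];  Q = [1, 5] / [2] / [3] / [4]
  Insert 4 (step 6): P = [2, 4] / [3, 7] / [5] / [6];  Q = [1, 5] / [2, 6] / [3] / [4]
  Insert 8 (step 7): P = [2, 4, 8] / [3, 7] / [5] / [6];  Q = [1, 5, 7] / [2, 6] / [3] / [4]
  Insert 1 (step 8): P = [1, 4, 8] / [2, 7] / [3] / [5] / [6];  Q = [1, 5, 7] / [2, 6] / [3] / [4] / [8]
Final shape: (3, 2, 1, 1, 1).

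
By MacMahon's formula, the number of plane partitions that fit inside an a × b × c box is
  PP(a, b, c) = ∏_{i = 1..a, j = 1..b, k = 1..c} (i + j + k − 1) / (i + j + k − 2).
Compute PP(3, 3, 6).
PP(3, 3, 6) = 41580

Evaluate the triple product over i = 1..3, j = 1..3, k = 1..6. The factors are (2/1) · (3/2) · (4/3) · (5/4) · (6/5) · (7/6) · (3/2) · (4/3) · … (54 factors total). The numerators and denominators telescope so the product is an integer; carrying out the multiplication exactly gives PP(3, 3, 6) = 41580.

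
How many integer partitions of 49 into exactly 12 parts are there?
p(49, 12 parts) = 14552

Partitions of n into exactly k parts are in bijection with partitions of n − k into at most k parts (subtract 1 from each part). So p(49, exactly 12) = p(37, parts ≤ 12). Computing via the recurrence p(m, j) = p(m, j−1) + p(m−j, j) gives 14552.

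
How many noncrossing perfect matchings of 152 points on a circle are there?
C_76 = 4790408930363303911328386208394864461024520

These noncrossing handshakes are counted by the Catalan number C_n = (1/(n + 1)) · C(2n, n). For n = 76: C_76 = (1/77) · C(152, 76) = 368861487637974401172285738046404563498888040/77 = 4790408930363303911328386208394864461024520.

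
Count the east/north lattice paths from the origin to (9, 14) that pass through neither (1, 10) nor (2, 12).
Number of paths = 809657

Inclusion–exclusion. Total paths: C(23, 9) = 817190. Through P₁: C(11, 1)·C(12, 8) = 5445. Through P₂: C(14, 2)·C(9, 7) = 3276. Since P₁ is strictly southwest of P₂, a monotone path through both must visit P₁ then P₂; paths through both = C(11, 1)·C(3, 1)·C(9, 7) = 1188. Avoid both = 817190 − 5445 − 3276 + 1188 = 809657.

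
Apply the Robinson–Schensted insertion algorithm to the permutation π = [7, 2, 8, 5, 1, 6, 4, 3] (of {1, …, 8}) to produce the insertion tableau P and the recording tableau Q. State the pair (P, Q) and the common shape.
P = [1, 3, 6] / [2, 4] / [5, 8] / [7];  Q = [1, 3, 6] / [2, 4] / [5, 7] / [8];  common shape = (3, 2, 2, 1)

Row-insert the values π_1, π_2, … into P one at a time, bumping the leftmost entry strictly greater than the inserted value down to the next row. The recording tableau Q records, in position (i, j), the step at which that cell was added to P.
  Insert 7 (step 1): P = [7];  Q = [1]
  Insert 2 (step 2): P = [2] / [7];  Q = [1] / [2]
  Insert 8 (step 3): P = [2, 8] / [7];  Q = [1, 3] / [2]
  Insert 5 (step 4): P = [2, 5] / [7, 8];  Q = [1, 3] / [2, 4]
  Insert 1 (step 5): P = [1, 5] / [2, 8] / [7];  Q = [1, 3] / [2, 4] / [5]
  Insert 6 (step 6): P = [1, 5, 6] / [2, 8] / [7];  Q = [1, 3, 6] / [2, 4] / [5]
  Insert 4 (step 7): P = [1, 4, 6] / [2, 5] / [7, 8];  Q = [1, 3, 6] / [2, 4] / [5, 7]
  Insert 3 (step 8): P = [1, 3, 6] / [2, 4] / [5, 8] / [7];  Q = [1, 3, 6] / [2, 4] / [5, 7] / [8]
Final shape: (3, 2, 2, 1).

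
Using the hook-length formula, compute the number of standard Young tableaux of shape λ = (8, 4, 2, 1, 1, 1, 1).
# SYT of shape (8, 4, 2, 1, 1, 1, 1) = 4862000

Hook-length formula: f^λ = n! / Π hook(c), product over all cells c of the Young diagram. For λ = (8, 4, 2, 1, 1, 1, 1), n = 18 boxes. Hook lengths by row (left-to-right, top-to-bottom): [14, 9, 7, 6, 4, 3, 2, 1]; [9, 4, 2, 1]; [6, 1]; [4]; [3]; [2]; [1]. Product of hooks = 1316818944. So f^λ = 18! / 1316818944 = 6402373705728000 / 1316818944 = 4862000.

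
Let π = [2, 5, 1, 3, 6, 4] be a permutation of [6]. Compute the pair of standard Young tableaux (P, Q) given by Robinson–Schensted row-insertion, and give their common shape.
P = [1, 3, 4] / [2, 5, 6];  Q = [1, 2, 5] / [3, 4, 6];  common shape = (3, 3)

Row-insert the values π_1, π_2, … into P one at a time, bumping the leftmost entry strictly greater than the inserted value down to the next row. The recording tableau Q records, in position (i, j), the step at which that cell was added to P.
  Insert 2 (step 1): P = [2];  Q = [1]
  Insert 5 (step 2): P = [2, 5];  Q = [1, 2]
  Insert 1 (step 3): P = [1, 5] / [2];  Q = [1, 2] / [3]
  Insert 3 (step 4): P = [1, 3] / [2, 5];  Q = [1, 2] / [3, 4]
  Insert 6 (step 5): P = [1, 3, 6] / [2, 5];  Q = [1, 2, 5] / [3, 4]
  Insert 4 (step 6): P = [1, 3, 4] / [2, 5, 6];  Q = [1, 2, 5] / [3, 4, 6]
Final shape: (3, 3).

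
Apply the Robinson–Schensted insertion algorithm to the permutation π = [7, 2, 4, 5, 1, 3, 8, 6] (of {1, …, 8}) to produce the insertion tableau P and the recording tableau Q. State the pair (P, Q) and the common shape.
P = [1, 3, 5, 6] / [2, 4, 8] / [7];  Q = [1, 3, 4, 7] / [2, 6, 8] / [5];  common shape = (4, 3, 1)

Row-insert the values π_1, π_2, … into P one at a time, bumping the leftmost entry strictly greater than the inserted value down to the next row. The recording tableau Q records, in position (i, j), the step at which that cell was added to P.
  Insert 7 (step 1): P = [7];  Q = [1]
  Insert 2 (step 2): P = [2] / [7];  Q = [1] / [2]
  Insert 4 (step 3): P = [2, 4] / [7];  Q = [1, 3] / [2]
  Insert 5 (step 4): P = [2, 4, 5] / [7];  Q = [1, 3, 4] / [2]
  Insert 1 (step 5): P = [1, 4, 5] / [2] / [7];  Q = [1, 3, 4] / [2] / [5]
  Insert 3 (step 6): P = [1, 3, 5] / [2, 4] / [7];  Q = [1, 3, 4] / [2, 6] / [5]
  Insert 8 (step 7): P = [1, 3, 5, 8] / [2, 4] / [7];  Q = [1, 3, 4, 7] / [2, 6] / [5]
  Insert 6 (step 8): P = [1, 3, 5, 6] / [2, 4, 8] / [7];  Q = [1, 3, 4, 7] / [2, 6, 8] / [5]
Final shape: (4, 3, 1).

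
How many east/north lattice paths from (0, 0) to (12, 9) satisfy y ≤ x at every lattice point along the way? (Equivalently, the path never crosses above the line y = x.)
Number of paths = 90440

By the reflection principle (André's argument), the number of monotone paths to (12, 9) with n ≤ m that never go above y = x is C(21, 12) − C(21, 13) = 293930 − 203490 = 90440.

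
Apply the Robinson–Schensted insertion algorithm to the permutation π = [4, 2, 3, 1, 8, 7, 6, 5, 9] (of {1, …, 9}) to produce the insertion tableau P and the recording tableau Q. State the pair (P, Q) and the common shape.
P = [1, 3, 5, 9] / [2, 6] / [4, 7] / [8];  Q = [1, 3, 5, 9] / [2, 6] / [4, 7] / [8];  common shape = (4, 2, 2, 1)

Row-insert the values π_1, π_2, … into P one at a time, bumping the leftmost entry strictly greater than the inserted value down to the next row. The recording tableau Q records, in position (i, j), the step at which that cell was added to P.
  Insert 4 (step 1): P = [4];  Q = [1]
  Insert 2 (step 2): P = [2] / [4];  Q = [1] / [2]
  Insert 3 (step 3): P = [2, 3] / [4];  Q = [1, 3] / [2]
  Insert 1 (step 4): P = [1, 3] / [2] / [4];  Q = [1, 3] / [2] / [4]
  Insert 8 (step 5): P = [1, 3, 8] / [2] / [4];  Q = [1, 3, 5] / [2] / [4]
  Insert 7 (step 6): P = [1, 3, 7] / [2, 8] / [4];  Q = [1, 3, 5] / [2, 6] / [4]
  Insert 6 (step 7): P = [1, 3, 6] / [2, 7] / [4, 8];  Q = [1, 3, 5] / [2, 6] / [4, 7]
  Insert 5 (step 8): P = [1, 3, 5] / [2, 6] / [4, 7] / [8];  Q = [1, 3, 5] / [2, 6] / [4, 7] / [8]
  Insert 9 (step 9): P = [1, 3, 5, 9] / [2, 6] / [4, 7] / [8];  Q = [1, 3, 5, 9] / [2, 6] / [4, 7] / [8]
Final shape: (4, 2, 2, 1).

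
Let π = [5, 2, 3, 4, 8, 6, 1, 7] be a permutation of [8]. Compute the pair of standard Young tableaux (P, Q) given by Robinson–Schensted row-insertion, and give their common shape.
P = [1, 3, 4, 6, 7] / [2, 8] / [5];  Q = [1, 3, 4, 5, 8] / [2, 6] / [7];  common shape = (5, 2, 1)

Row-insert the values π_1, π_2, … into P one at a time, bumping the leftmost entry strictly greater than the inserted value down to the next row. The recording tableau Q records, in position (i, j), the step at which that cell was added to P.
  Insert 5 (step 1): P = [5];  Q = [1]
  Insert 2 (step 2): P = [2] / [5];  Q = [1] / [2]
  Insert 3 (step 3): P = [2, 3] / [5];  Q = [1, 3] / [2]
  Insert 4 (step 4): P = [2, 3, 4] / [5];  Q = [1, 3, 4] / [2]
  Insert 8 (step 5): P = [2, 3, 4, 8] / [5];  Q = [1, 3, 4, 5] / [2]
  Insert 6 (step 6): P = [2, 3, 4, 6] / [5, 8];  Q = [1, 3, 4, 5] / [2, 6]
  Insert 1 (step 7): P = [1, 3, 4, 6] / [2, 8] / [5];  Q = [1, 3, 4, 5] / [2, 6] / [7]
  Insert 7 (step 8): P = [1, 3, 4, 6, 7] / [2, 8] / [5];  Q = [1, 3, 4, 5, 8] / [2, 6] / [7]
Final shape: (5, 2, 1).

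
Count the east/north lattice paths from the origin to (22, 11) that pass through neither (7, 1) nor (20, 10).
Number of paths = 89189675

Inclusion–exclusion. Total paths: C(33, 22) = 193536720. Through P₁: C(8, 7)·C(25, 15) = 26150080. Through P₂: C(30, 20)·C(3, 2) = 90135045. Since P₁ is strictly southwest of P₂, a monotone path through both must visit P₁ then P₂; paths through both = C(8, 7)·C(22, 13)·C(3, 2) = 11938080. Avoid both = 193536720 − 26150080 − 90135045 + 11938080 = 89189675.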